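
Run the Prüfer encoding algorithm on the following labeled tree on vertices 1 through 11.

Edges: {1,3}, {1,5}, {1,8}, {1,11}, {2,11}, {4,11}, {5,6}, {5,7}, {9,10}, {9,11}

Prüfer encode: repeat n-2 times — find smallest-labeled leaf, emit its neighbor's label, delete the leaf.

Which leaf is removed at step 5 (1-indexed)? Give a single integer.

Answer: 7

Derivation:
Step 1: current leaves = {2,3,4,6,7,8,10}. Remove leaf 2 (neighbor: 11).
Step 2: current leaves = {3,4,6,7,8,10}. Remove leaf 3 (neighbor: 1).
Step 3: current leaves = {4,6,7,8,10}. Remove leaf 4 (neighbor: 11).
Step 4: current leaves = {6,7,8,10}. Remove leaf 6 (neighbor: 5).
Step 5: current leaves = {7,8,10}. Remove leaf 7 (neighbor: 5).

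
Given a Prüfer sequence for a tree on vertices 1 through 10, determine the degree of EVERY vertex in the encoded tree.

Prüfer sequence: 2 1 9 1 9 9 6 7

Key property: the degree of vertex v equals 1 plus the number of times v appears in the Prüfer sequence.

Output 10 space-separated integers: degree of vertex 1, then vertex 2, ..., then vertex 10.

Answer: 3 2 1 1 1 2 2 1 4 1

Derivation:
p_1 = 2: count[2] becomes 1
p_2 = 1: count[1] becomes 1
p_3 = 9: count[9] becomes 1
p_4 = 1: count[1] becomes 2
p_5 = 9: count[9] becomes 2
p_6 = 9: count[9] becomes 3
p_7 = 6: count[6] becomes 1
p_8 = 7: count[7] becomes 1
Degrees (1 + count): deg[1]=1+2=3, deg[2]=1+1=2, deg[3]=1+0=1, deg[4]=1+0=1, deg[5]=1+0=1, deg[6]=1+1=2, deg[7]=1+1=2, deg[8]=1+0=1, deg[9]=1+3=4, deg[10]=1+0=1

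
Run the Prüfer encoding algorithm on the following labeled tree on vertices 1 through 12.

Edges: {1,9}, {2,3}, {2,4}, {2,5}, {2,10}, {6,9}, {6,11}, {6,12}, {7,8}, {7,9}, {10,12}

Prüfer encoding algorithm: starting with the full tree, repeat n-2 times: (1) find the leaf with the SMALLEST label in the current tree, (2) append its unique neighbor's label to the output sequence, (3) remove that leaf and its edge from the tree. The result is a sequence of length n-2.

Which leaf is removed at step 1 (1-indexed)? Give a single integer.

Answer: 1

Derivation:
Step 1: current leaves = {1,3,4,5,8,11}. Remove leaf 1 (neighbor: 9).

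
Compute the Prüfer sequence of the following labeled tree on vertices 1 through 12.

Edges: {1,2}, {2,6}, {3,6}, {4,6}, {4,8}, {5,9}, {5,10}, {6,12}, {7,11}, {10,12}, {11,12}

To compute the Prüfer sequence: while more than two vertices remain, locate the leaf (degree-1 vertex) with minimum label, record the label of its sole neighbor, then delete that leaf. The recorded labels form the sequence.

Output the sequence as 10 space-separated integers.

Step 1: leaves = {1,3,7,8,9}. Remove smallest leaf 1, emit neighbor 2.
Step 2: leaves = {2,3,7,8,9}. Remove smallest leaf 2, emit neighbor 6.
Step 3: leaves = {3,7,8,9}. Remove smallest leaf 3, emit neighbor 6.
Step 4: leaves = {7,8,9}. Remove smallest leaf 7, emit neighbor 11.
Step 5: leaves = {8,9,11}. Remove smallest leaf 8, emit neighbor 4.
Step 6: leaves = {4,9,11}. Remove smallest leaf 4, emit neighbor 6.
Step 7: leaves = {6,9,11}. Remove smallest leaf 6, emit neighbor 12.
Step 8: leaves = {9,11}. Remove smallest leaf 9, emit neighbor 5.
Step 9: leaves = {5,11}. Remove smallest leaf 5, emit neighbor 10.
Step 10: leaves = {10,11}. Remove smallest leaf 10, emit neighbor 12.
Done: 2 vertices remain (11, 12). Sequence = [2 6 6 11 4 6 12 5 10 12]

Answer: 2 6 6 11 4 6 12 5 10 12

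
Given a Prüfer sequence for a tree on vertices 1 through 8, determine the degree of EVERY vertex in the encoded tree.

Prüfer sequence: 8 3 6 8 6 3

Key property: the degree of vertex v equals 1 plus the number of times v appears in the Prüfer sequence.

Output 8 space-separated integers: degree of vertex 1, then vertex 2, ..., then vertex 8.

p_1 = 8: count[8] becomes 1
p_2 = 3: count[3] becomes 1
p_3 = 6: count[6] becomes 1
p_4 = 8: count[8] becomes 2
p_5 = 6: count[6] becomes 2
p_6 = 3: count[3] becomes 2
Degrees (1 + count): deg[1]=1+0=1, deg[2]=1+0=1, deg[3]=1+2=3, deg[4]=1+0=1, deg[5]=1+0=1, deg[6]=1+2=3, deg[7]=1+0=1, deg[8]=1+2=3

Answer: 1 1 3 1 1 3 1 3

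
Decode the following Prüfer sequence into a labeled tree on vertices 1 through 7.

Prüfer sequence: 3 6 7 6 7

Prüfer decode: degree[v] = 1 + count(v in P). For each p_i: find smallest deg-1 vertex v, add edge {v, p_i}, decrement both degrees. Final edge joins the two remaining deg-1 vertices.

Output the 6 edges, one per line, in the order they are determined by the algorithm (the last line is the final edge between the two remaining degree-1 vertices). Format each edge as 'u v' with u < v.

Answer: 1 3
2 6
3 7
4 6
5 7
6 7

Derivation:
Initial degrees: {1:1, 2:1, 3:2, 4:1, 5:1, 6:3, 7:3}
Step 1: smallest deg-1 vertex = 1, p_1 = 3. Add edge {1,3}. Now deg[1]=0, deg[3]=1.
Step 2: smallest deg-1 vertex = 2, p_2 = 6. Add edge {2,6}. Now deg[2]=0, deg[6]=2.
Step 3: smallest deg-1 vertex = 3, p_3 = 7. Add edge {3,7}. Now deg[3]=0, deg[7]=2.
Step 4: smallest deg-1 vertex = 4, p_4 = 6. Add edge {4,6}. Now deg[4]=0, deg[6]=1.
Step 5: smallest deg-1 vertex = 5, p_5 = 7. Add edge {5,7}. Now deg[5]=0, deg[7]=1.
Final: two remaining deg-1 vertices are 6, 7. Add edge {6,7}.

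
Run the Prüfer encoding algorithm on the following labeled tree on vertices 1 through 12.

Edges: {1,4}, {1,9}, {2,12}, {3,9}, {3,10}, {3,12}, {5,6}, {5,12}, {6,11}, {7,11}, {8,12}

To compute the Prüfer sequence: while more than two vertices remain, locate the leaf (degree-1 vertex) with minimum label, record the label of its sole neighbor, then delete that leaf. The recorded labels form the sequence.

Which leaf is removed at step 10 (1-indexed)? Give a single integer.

Step 1: current leaves = {2,4,7,8,10}. Remove leaf 2 (neighbor: 12).
Step 2: current leaves = {4,7,8,10}. Remove leaf 4 (neighbor: 1).
Step 3: current leaves = {1,7,8,10}. Remove leaf 1 (neighbor: 9).
Step 4: current leaves = {7,8,9,10}. Remove leaf 7 (neighbor: 11).
Step 5: current leaves = {8,9,10,11}. Remove leaf 8 (neighbor: 12).
Step 6: current leaves = {9,10,11}. Remove leaf 9 (neighbor: 3).
Step 7: current leaves = {10,11}. Remove leaf 10 (neighbor: 3).
Step 8: current leaves = {3,11}. Remove leaf 3 (neighbor: 12).
Step 9: current leaves = {11,12}. Remove leaf 11 (neighbor: 6).
Step 10: current leaves = {6,12}. Remove leaf 6 (neighbor: 5).

Answer: 6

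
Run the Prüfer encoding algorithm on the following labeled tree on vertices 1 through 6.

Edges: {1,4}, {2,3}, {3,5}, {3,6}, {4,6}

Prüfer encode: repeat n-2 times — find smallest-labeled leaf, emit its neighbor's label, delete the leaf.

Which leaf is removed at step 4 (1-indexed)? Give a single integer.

Step 1: current leaves = {1,2,5}. Remove leaf 1 (neighbor: 4).
Step 2: current leaves = {2,4,5}. Remove leaf 2 (neighbor: 3).
Step 3: current leaves = {4,5}. Remove leaf 4 (neighbor: 6).
Step 4: current leaves = {5,6}. Remove leaf 5 (neighbor: 3).

Answer: 5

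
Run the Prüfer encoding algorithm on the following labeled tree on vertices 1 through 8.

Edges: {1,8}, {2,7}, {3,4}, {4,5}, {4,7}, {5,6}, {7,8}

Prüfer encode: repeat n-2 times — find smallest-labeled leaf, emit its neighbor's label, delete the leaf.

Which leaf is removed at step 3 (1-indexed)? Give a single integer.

Answer: 3

Derivation:
Step 1: current leaves = {1,2,3,6}. Remove leaf 1 (neighbor: 8).
Step 2: current leaves = {2,3,6,8}. Remove leaf 2 (neighbor: 7).
Step 3: current leaves = {3,6,8}. Remove leaf 3 (neighbor: 4).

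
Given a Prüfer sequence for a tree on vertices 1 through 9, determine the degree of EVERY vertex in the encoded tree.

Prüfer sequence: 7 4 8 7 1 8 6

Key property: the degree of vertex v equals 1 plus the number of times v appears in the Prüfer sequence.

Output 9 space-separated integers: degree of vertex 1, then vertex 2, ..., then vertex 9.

p_1 = 7: count[7] becomes 1
p_2 = 4: count[4] becomes 1
p_3 = 8: count[8] becomes 1
p_4 = 7: count[7] becomes 2
p_5 = 1: count[1] becomes 1
p_6 = 8: count[8] becomes 2
p_7 = 6: count[6] becomes 1
Degrees (1 + count): deg[1]=1+1=2, deg[2]=1+0=1, deg[3]=1+0=1, deg[4]=1+1=2, deg[5]=1+0=1, deg[6]=1+1=2, deg[7]=1+2=3, deg[8]=1+2=3, deg[9]=1+0=1

Answer: 2 1 1 2 1 2 3 3 1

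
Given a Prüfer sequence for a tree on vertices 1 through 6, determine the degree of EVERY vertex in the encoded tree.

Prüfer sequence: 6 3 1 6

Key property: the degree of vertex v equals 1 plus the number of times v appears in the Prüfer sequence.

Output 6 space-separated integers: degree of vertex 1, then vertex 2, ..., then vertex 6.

p_1 = 6: count[6] becomes 1
p_2 = 3: count[3] becomes 1
p_3 = 1: count[1] becomes 1
p_4 = 6: count[6] becomes 2
Degrees (1 + count): deg[1]=1+1=2, deg[2]=1+0=1, deg[3]=1+1=2, deg[4]=1+0=1, deg[5]=1+0=1, deg[6]=1+2=3

Answer: 2 1 2 1 1 3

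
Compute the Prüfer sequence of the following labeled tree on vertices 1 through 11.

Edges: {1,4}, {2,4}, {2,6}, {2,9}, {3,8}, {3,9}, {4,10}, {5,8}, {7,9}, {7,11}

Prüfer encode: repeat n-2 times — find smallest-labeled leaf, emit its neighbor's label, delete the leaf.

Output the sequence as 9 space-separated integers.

Answer: 4 8 2 3 9 4 2 9 7

Derivation:
Step 1: leaves = {1,5,6,10,11}. Remove smallest leaf 1, emit neighbor 4.
Step 2: leaves = {5,6,10,11}. Remove smallest leaf 5, emit neighbor 8.
Step 3: leaves = {6,8,10,11}. Remove smallest leaf 6, emit neighbor 2.
Step 4: leaves = {8,10,11}. Remove smallest leaf 8, emit neighbor 3.
Step 5: leaves = {3,10,11}. Remove smallest leaf 3, emit neighbor 9.
Step 6: leaves = {10,11}. Remove smallest leaf 10, emit neighbor 4.
Step 7: leaves = {4,11}. Remove smallest leaf 4, emit neighbor 2.
Step 8: leaves = {2,11}. Remove smallest leaf 2, emit neighbor 9.
Step 9: leaves = {9,11}. Remove smallest leaf 9, emit neighbor 7.
Done: 2 vertices remain (7, 11). Sequence = [4 8 2 3 9 4 2 9 7]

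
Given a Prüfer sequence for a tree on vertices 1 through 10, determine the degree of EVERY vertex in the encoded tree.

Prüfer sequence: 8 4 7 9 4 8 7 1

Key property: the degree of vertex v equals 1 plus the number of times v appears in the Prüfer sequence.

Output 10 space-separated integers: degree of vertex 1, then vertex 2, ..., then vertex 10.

p_1 = 8: count[8] becomes 1
p_2 = 4: count[4] becomes 1
p_3 = 7: count[7] becomes 1
p_4 = 9: count[9] becomes 1
p_5 = 4: count[4] becomes 2
p_6 = 8: count[8] becomes 2
p_7 = 7: count[7] becomes 2
p_8 = 1: count[1] becomes 1
Degrees (1 + count): deg[1]=1+1=2, deg[2]=1+0=1, deg[3]=1+0=1, deg[4]=1+2=3, deg[5]=1+0=1, deg[6]=1+0=1, deg[7]=1+2=3, deg[8]=1+2=3, deg[9]=1+1=2, deg[10]=1+0=1

Answer: 2 1 1 3 1 1 3 3 2 1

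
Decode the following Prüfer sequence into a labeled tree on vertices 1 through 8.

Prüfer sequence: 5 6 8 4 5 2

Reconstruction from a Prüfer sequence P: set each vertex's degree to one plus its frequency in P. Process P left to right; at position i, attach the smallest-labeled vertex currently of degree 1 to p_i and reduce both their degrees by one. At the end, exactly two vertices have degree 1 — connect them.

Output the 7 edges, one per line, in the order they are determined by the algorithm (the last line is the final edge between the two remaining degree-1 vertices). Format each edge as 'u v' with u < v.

Answer: 1 5
3 6
6 8
4 7
4 5
2 5
2 8

Derivation:
Initial degrees: {1:1, 2:2, 3:1, 4:2, 5:3, 6:2, 7:1, 8:2}
Step 1: smallest deg-1 vertex = 1, p_1 = 5. Add edge {1,5}. Now deg[1]=0, deg[5]=2.
Step 2: smallest deg-1 vertex = 3, p_2 = 6. Add edge {3,6}. Now deg[3]=0, deg[6]=1.
Step 3: smallest deg-1 vertex = 6, p_3 = 8. Add edge {6,8}. Now deg[6]=0, deg[8]=1.
Step 4: smallest deg-1 vertex = 7, p_4 = 4. Add edge {4,7}. Now deg[7]=0, deg[4]=1.
Step 5: smallest deg-1 vertex = 4, p_5 = 5. Add edge {4,5}. Now deg[4]=0, deg[5]=1.
Step 6: smallest deg-1 vertex = 5, p_6 = 2. Add edge {2,5}. Now deg[5]=0, deg[2]=1.
Final: two remaining deg-1 vertices are 2, 8. Add edge {2,8}.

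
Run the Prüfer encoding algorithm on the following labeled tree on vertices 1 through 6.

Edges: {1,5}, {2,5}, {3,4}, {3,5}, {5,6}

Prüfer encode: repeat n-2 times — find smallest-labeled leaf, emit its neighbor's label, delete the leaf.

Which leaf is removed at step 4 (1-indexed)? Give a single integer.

Step 1: current leaves = {1,2,4,6}. Remove leaf 1 (neighbor: 5).
Step 2: current leaves = {2,4,6}. Remove leaf 2 (neighbor: 5).
Step 3: current leaves = {4,6}. Remove leaf 4 (neighbor: 3).
Step 4: current leaves = {3,6}. Remove leaf 3 (neighbor: 5).

Answer: 3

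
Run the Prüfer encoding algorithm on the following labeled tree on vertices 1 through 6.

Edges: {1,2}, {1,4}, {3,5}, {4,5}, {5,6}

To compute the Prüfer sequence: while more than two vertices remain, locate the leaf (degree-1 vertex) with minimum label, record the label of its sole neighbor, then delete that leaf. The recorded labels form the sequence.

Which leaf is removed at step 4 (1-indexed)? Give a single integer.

Step 1: current leaves = {2,3,6}. Remove leaf 2 (neighbor: 1).
Step 2: current leaves = {1,3,6}. Remove leaf 1 (neighbor: 4).
Step 3: current leaves = {3,4,6}. Remove leaf 3 (neighbor: 5).
Step 4: current leaves = {4,6}. Remove leaf 4 (neighbor: 5).

Answer: 4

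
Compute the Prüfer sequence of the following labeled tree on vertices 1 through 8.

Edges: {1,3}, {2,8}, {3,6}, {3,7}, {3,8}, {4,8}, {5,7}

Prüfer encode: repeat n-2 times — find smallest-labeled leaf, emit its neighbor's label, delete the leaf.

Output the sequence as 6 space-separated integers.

Answer: 3 8 8 7 3 3

Derivation:
Step 1: leaves = {1,2,4,5,6}. Remove smallest leaf 1, emit neighbor 3.
Step 2: leaves = {2,4,5,6}. Remove smallest leaf 2, emit neighbor 8.
Step 3: leaves = {4,5,6}. Remove smallest leaf 4, emit neighbor 8.
Step 4: leaves = {5,6,8}. Remove smallest leaf 5, emit neighbor 7.
Step 5: leaves = {6,7,8}. Remove smallest leaf 6, emit neighbor 3.
Step 6: leaves = {7,8}. Remove smallest leaf 7, emit neighbor 3.
Done: 2 vertices remain (3, 8). Sequence = [3 8 8 7 3 3]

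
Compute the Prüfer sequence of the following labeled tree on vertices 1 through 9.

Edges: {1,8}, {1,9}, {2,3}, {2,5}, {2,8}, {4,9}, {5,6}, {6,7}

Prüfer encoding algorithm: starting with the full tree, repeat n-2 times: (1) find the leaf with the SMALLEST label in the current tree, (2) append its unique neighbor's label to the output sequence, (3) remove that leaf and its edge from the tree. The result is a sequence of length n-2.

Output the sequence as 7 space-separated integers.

Answer: 2 9 6 5 2 8 1

Derivation:
Step 1: leaves = {3,4,7}. Remove smallest leaf 3, emit neighbor 2.
Step 2: leaves = {4,7}. Remove smallest leaf 4, emit neighbor 9.
Step 3: leaves = {7,9}. Remove smallest leaf 7, emit neighbor 6.
Step 4: leaves = {6,9}. Remove smallest leaf 6, emit neighbor 5.
Step 5: leaves = {5,9}. Remove smallest leaf 5, emit neighbor 2.
Step 6: leaves = {2,9}. Remove smallest leaf 2, emit neighbor 8.
Step 7: leaves = {8,9}. Remove smallest leaf 8, emit neighbor 1.
Done: 2 vertices remain (1, 9). Sequence = [2 9 6 5 2 8 1]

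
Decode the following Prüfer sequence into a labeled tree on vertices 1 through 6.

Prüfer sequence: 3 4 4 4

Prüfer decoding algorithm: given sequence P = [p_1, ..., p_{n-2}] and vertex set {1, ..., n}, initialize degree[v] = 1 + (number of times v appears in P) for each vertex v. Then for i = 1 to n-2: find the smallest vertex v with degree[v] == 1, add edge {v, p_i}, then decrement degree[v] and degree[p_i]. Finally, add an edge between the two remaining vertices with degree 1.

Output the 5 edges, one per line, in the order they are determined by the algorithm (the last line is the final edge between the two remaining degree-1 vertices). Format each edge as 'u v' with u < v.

Initial degrees: {1:1, 2:1, 3:2, 4:4, 5:1, 6:1}
Step 1: smallest deg-1 vertex = 1, p_1 = 3. Add edge {1,3}. Now deg[1]=0, deg[3]=1.
Step 2: smallest deg-1 vertex = 2, p_2 = 4. Add edge {2,4}. Now deg[2]=0, deg[4]=3.
Step 3: smallest deg-1 vertex = 3, p_3 = 4. Add edge {3,4}. Now deg[3]=0, deg[4]=2.
Step 4: smallest deg-1 vertex = 5, p_4 = 4. Add edge {4,5}. Now deg[5]=0, deg[4]=1.
Final: two remaining deg-1 vertices are 4, 6. Add edge {4,6}.

Answer: 1 3
2 4
3 4
4 5
4 6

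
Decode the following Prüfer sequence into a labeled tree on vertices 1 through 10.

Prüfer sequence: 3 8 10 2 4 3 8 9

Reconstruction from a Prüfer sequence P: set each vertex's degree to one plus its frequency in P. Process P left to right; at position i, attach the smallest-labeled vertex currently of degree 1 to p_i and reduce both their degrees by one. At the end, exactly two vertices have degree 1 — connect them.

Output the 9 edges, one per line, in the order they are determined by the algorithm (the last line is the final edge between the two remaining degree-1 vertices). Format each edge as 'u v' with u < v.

Answer: 1 3
5 8
6 10
2 7
2 4
3 4
3 8
8 9
9 10

Derivation:
Initial degrees: {1:1, 2:2, 3:3, 4:2, 5:1, 6:1, 7:1, 8:3, 9:2, 10:2}
Step 1: smallest deg-1 vertex = 1, p_1 = 3. Add edge {1,3}. Now deg[1]=0, deg[3]=2.
Step 2: smallest deg-1 vertex = 5, p_2 = 8. Add edge {5,8}. Now deg[5]=0, deg[8]=2.
Step 3: smallest deg-1 vertex = 6, p_3 = 10. Add edge {6,10}. Now deg[6]=0, deg[10]=1.
Step 4: smallest deg-1 vertex = 7, p_4 = 2. Add edge {2,7}. Now deg[7]=0, deg[2]=1.
Step 5: smallest deg-1 vertex = 2, p_5 = 4. Add edge {2,4}. Now deg[2]=0, deg[4]=1.
Step 6: smallest deg-1 vertex = 4, p_6 = 3. Add edge {3,4}. Now deg[4]=0, deg[3]=1.
Step 7: smallest deg-1 vertex = 3, p_7 = 8. Add edge {3,8}. Now deg[3]=0, deg[8]=1.
Step 8: smallest deg-1 vertex = 8, p_8 = 9. Add edge {8,9}. Now deg[8]=0, deg[9]=1.
Final: two remaining deg-1 vertices are 9, 10. Add edge {9,10}.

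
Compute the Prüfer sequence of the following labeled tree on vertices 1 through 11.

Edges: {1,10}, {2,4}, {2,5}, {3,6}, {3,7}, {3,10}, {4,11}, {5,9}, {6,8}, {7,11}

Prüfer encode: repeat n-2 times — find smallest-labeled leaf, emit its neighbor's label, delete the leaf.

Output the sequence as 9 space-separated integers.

Step 1: leaves = {1,8,9}. Remove smallest leaf 1, emit neighbor 10.
Step 2: leaves = {8,9,10}. Remove smallest leaf 8, emit neighbor 6.
Step 3: leaves = {6,9,10}. Remove smallest leaf 6, emit neighbor 3.
Step 4: leaves = {9,10}. Remove smallest leaf 9, emit neighbor 5.
Step 5: leaves = {5,10}. Remove smallest leaf 5, emit neighbor 2.
Step 6: leaves = {2,10}. Remove smallest leaf 2, emit neighbor 4.
Step 7: leaves = {4,10}. Remove smallest leaf 4, emit neighbor 11.
Step 8: leaves = {10,11}. Remove smallest leaf 10, emit neighbor 3.
Step 9: leaves = {3,11}. Remove smallest leaf 3, emit neighbor 7.
Done: 2 vertices remain (7, 11). Sequence = [10 6 3 5 2 4 11 3 7]

Answer: 10 6 3 5 2 4 11 3 7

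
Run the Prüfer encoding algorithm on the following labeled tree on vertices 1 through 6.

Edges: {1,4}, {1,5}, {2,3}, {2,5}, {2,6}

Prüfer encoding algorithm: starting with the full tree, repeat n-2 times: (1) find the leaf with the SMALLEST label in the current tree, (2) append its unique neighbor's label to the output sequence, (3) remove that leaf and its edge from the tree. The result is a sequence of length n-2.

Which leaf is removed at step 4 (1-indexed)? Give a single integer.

Step 1: current leaves = {3,4,6}. Remove leaf 3 (neighbor: 2).
Step 2: current leaves = {4,6}. Remove leaf 4 (neighbor: 1).
Step 3: current leaves = {1,6}. Remove leaf 1 (neighbor: 5).
Step 4: current leaves = {5,6}. Remove leaf 5 (neighbor: 2).

Answer: 5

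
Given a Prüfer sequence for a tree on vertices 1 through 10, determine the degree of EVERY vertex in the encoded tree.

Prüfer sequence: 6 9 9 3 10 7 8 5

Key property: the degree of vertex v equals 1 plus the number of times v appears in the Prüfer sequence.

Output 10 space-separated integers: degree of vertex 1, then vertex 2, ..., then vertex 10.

p_1 = 6: count[6] becomes 1
p_2 = 9: count[9] becomes 1
p_3 = 9: count[9] becomes 2
p_4 = 3: count[3] becomes 1
p_5 = 10: count[10] becomes 1
p_6 = 7: count[7] becomes 1
p_7 = 8: count[8] becomes 1
p_8 = 5: count[5] becomes 1
Degrees (1 + count): deg[1]=1+0=1, deg[2]=1+0=1, deg[3]=1+1=2, deg[4]=1+0=1, deg[5]=1+1=2, deg[6]=1+1=2, deg[7]=1+1=2, deg[8]=1+1=2, deg[9]=1+2=3, deg[10]=1+1=2

Answer: 1 1 2 1 2 2 2 2 3 2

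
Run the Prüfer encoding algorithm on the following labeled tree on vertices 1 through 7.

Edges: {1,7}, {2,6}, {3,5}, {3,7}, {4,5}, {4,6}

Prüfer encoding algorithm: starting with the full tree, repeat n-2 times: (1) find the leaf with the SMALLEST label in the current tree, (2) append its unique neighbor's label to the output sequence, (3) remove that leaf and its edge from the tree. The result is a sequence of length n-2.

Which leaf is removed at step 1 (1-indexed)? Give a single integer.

Step 1: current leaves = {1,2}. Remove leaf 1 (neighbor: 7).

Answer: 1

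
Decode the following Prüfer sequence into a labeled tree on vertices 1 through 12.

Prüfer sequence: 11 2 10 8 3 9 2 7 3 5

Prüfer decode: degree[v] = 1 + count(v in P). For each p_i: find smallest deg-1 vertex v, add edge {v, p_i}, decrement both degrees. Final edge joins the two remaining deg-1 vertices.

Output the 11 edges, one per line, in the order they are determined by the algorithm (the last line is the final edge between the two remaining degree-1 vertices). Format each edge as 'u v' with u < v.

Answer: 1 11
2 4
6 10
8 10
3 8
9 11
2 9
2 7
3 7
3 5
5 12

Derivation:
Initial degrees: {1:1, 2:3, 3:3, 4:1, 5:2, 6:1, 7:2, 8:2, 9:2, 10:2, 11:2, 12:1}
Step 1: smallest deg-1 vertex = 1, p_1 = 11. Add edge {1,11}. Now deg[1]=0, deg[11]=1.
Step 2: smallest deg-1 vertex = 4, p_2 = 2. Add edge {2,4}. Now deg[4]=0, deg[2]=2.
Step 3: smallest deg-1 vertex = 6, p_3 = 10. Add edge {6,10}. Now deg[6]=0, deg[10]=1.
Step 4: smallest deg-1 vertex = 10, p_4 = 8. Add edge {8,10}. Now deg[10]=0, deg[8]=1.
Step 5: smallest deg-1 vertex = 8, p_5 = 3. Add edge {3,8}. Now deg[8]=0, deg[3]=2.
Step 6: smallest deg-1 vertex = 11, p_6 = 9. Add edge {9,11}. Now deg[11]=0, deg[9]=1.
Step 7: smallest deg-1 vertex = 9, p_7 = 2. Add edge {2,9}. Now deg[9]=0, deg[2]=1.
Step 8: smallest deg-1 vertex = 2, p_8 = 7. Add edge {2,7}. Now deg[2]=0, deg[7]=1.
Step 9: smallest deg-1 vertex = 7, p_9 = 3. Add edge {3,7}. Now deg[7]=0, deg[3]=1.
Step 10: smallest deg-1 vertex = 3, p_10 = 5. Add edge {3,5}. Now deg[3]=0, deg[5]=1.
Final: two remaining deg-1 vertices are 5, 12. Add edge {5,12}.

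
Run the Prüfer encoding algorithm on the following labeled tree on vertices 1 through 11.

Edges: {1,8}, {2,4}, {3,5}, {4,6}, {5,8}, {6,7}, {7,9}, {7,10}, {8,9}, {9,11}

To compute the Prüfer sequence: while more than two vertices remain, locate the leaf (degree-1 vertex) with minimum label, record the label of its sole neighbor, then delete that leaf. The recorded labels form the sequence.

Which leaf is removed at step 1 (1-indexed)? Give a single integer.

Answer: 1

Derivation:
Step 1: current leaves = {1,2,3,10,11}. Remove leaf 1 (neighbor: 8).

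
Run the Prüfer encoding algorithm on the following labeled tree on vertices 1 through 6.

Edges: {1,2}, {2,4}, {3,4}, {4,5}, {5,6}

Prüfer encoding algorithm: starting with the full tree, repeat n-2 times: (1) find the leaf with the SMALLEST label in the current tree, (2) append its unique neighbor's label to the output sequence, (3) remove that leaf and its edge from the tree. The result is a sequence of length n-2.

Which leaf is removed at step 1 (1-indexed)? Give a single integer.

Step 1: current leaves = {1,3,6}. Remove leaf 1 (neighbor: 2).

Answer: 1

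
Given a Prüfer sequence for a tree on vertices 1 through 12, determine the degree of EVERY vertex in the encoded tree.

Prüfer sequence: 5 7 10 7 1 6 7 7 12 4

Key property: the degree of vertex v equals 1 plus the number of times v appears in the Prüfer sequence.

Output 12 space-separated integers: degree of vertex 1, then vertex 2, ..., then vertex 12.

p_1 = 5: count[5] becomes 1
p_2 = 7: count[7] becomes 1
p_3 = 10: count[10] becomes 1
p_4 = 7: count[7] becomes 2
p_5 = 1: count[1] becomes 1
p_6 = 6: count[6] becomes 1
p_7 = 7: count[7] becomes 3
p_8 = 7: count[7] becomes 4
p_9 = 12: count[12] becomes 1
p_10 = 4: count[4] becomes 1
Degrees (1 + count): deg[1]=1+1=2, deg[2]=1+0=1, deg[3]=1+0=1, deg[4]=1+1=2, deg[5]=1+1=2, deg[6]=1+1=2, deg[7]=1+4=5, deg[8]=1+0=1, deg[9]=1+0=1, deg[10]=1+1=2, deg[11]=1+0=1, deg[12]=1+1=2

Answer: 2 1 1 2 2 2 5 1 1 2 1 2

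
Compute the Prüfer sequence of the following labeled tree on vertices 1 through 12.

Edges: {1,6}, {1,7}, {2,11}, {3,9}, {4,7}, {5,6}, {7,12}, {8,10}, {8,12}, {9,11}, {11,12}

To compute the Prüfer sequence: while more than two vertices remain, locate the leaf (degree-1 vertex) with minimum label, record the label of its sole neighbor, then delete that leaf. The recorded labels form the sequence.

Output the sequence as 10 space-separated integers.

Answer: 11 9 7 6 1 7 12 11 8 12

Derivation:
Step 1: leaves = {2,3,4,5,10}. Remove smallest leaf 2, emit neighbor 11.
Step 2: leaves = {3,4,5,10}. Remove smallest leaf 3, emit neighbor 9.
Step 3: leaves = {4,5,9,10}. Remove smallest leaf 4, emit neighbor 7.
Step 4: leaves = {5,9,10}. Remove smallest leaf 5, emit neighbor 6.
Step 5: leaves = {6,9,10}. Remove smallest leaf 6, emit neighbor 1.
Step 6: leaves = {1,9,10}. Remove smallest leaf 1, emit neighbor 7.
Step 7: leaves = {7,9,10}. Remove smallest leaf 7, emit neighbor 12.
Step 8: leaves = {9,10}. Remove smallest leaf 9, emit neighbor 11.
Step 9: leaves = {10,11}. Remove smallest leaf 10, emit neighbor 8.
Step 10: leaves = {8,11}. Remove smallest leaf 8, emit neighbor 12.
Done: 2 vertices remain (11, 12). Sequence = [11 9 7 6 1 7 12 11 8 12]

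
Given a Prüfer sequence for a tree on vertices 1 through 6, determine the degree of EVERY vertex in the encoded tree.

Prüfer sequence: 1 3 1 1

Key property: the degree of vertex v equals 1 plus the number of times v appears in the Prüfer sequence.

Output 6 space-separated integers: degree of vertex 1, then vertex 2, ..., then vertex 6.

Answer: 4 1 2 1 1 1

Derivation:
p_1 = 1: count[1] becomes 1
p_2 = 3: count[3] becomes 1
p_3 = 1: count[1] becomes 2
p_4 = 1: count[1] becomes 3
Degrees (1 + count): deg[1]=1+3=4, deg[2]=1+0=1, deg[3]=1+1=2, deg[4]=1+0=1, deg[5]=1+0=1, deg[6]=1+0=1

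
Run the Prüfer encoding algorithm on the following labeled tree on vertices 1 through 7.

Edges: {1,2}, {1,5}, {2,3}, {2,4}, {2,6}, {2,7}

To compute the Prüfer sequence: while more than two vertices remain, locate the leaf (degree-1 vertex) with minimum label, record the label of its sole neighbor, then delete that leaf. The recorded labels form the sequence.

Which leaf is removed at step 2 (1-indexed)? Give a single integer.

Answer: 4

Derivation:
Step 1: current leaves = {3,4,5,6,7}. Remove leaf 3 (neighbor: 2).
Step 2: current leaves = {4,5,6,7}. Remove leaf 4 (neighbor: 2).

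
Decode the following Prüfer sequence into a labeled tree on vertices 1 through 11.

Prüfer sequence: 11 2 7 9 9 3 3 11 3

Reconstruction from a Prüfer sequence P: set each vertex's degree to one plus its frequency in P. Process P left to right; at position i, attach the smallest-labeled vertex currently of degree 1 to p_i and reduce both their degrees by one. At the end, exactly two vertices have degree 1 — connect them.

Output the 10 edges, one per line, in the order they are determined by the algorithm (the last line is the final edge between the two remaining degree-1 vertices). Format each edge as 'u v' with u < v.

Answer: 1 11
2 4
2 7
5 9
6 9
3 7
3 8
9 11
3 10
3 11

Derivation:
Initial degrees: {1:1, 2:2, 3:4, 4:1, 5:1, 6:1, 7:2, 8:1, 9:3, 10:1, 11:3}
Step 1: smallest deg-1 vertex = 1, p_1 = 11. Add edge {1,11}. Now deg[1]=0, deg[11]=2.
Step 2: smallest deg-1 vertex = 4, p_2 = 2. Add edge {2,4}. Now deg[4]=0, deg[2]=1.
Step 3: smallest deg-1 vertex = 2, p_3 = 7. Add edge {2,7}. Now deg[2]=0, deg[7]=1.
Step 4: smallest deg-1 vertex = 5, p_4 = 9. Add edge {5,9}. Now deg[5]=0, deg[9]=2.
Step 5: smallest deg-1 vertex = 6, p_5 = 9. Add edge {6,9}. Now deg[6]=0, deg[9]=1.
Step 6: smallest deg-1 vertex = 7, p_6 = 3. Add edge {3,7}. Now deg[7]=0, deg[3]=3.
Step 7: smallest deg-1 vertex = 8, p_7 = 3. Add edge {3,8}. Now deg[8]=0, deg[3]=2.
Step 8: smallest deg-1 vertex = 9, p_8 = 11. Add edge {9,11}. Now deg[9]=0, deg[11]=1.
Step 9: smallest deg-1 vertex = 10, p_9 = 3. Add edge {3,10}. Now deg[10]=0, deg[3]=1.
Final: two remaining deg-1 vertices are 3, 11. Add edge {3,11}.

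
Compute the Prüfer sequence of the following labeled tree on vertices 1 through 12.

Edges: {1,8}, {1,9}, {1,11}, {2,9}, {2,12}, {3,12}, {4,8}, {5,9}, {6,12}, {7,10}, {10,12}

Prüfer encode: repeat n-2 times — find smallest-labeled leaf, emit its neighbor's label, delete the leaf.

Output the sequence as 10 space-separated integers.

Step 1: leaves = {3,4,5,6,7,11}. Remove smallest leaf 3, emit neighbor 12.
Step 2: leaves = {4,5,6,7,11}. Remove smallest leaf 4, emit neighbor 8.
Step 3: leaves = {5,6,7,8,11}. Remove smallest leaf 5, emit neighbor 9.
Step 4: leaves = {6,7,8,11}. Remove smallest leaf 6, emit neighbor 12.
Step 5: leaves = {7,8,11}. Remove smallest leaf 7, emit neighbor 10.
Step 6: leaves = {8,10,11}. Remove smallest leaf 8, emit neighbor 1.
Step 7: leaves = {10,11}. Remove smallest leaf 10, emit neighbor 12.
Step 8: leaves = {11,12}. Remove smallest leaf 11, emit neighbor 1.
Step 9: leaves = {1,12}. Remove smallest leaf 1, emit neighbor 9.
Step 10: leaves = {9,12}. Remove smallest leaf 9, emit neighbor 2.
Done: 2 vertices remain (2, 12). Sequence = [12 8 9 12 10 1 12 1 9 2]

Answer: 12 8 9 12 10 1 12 1 9 2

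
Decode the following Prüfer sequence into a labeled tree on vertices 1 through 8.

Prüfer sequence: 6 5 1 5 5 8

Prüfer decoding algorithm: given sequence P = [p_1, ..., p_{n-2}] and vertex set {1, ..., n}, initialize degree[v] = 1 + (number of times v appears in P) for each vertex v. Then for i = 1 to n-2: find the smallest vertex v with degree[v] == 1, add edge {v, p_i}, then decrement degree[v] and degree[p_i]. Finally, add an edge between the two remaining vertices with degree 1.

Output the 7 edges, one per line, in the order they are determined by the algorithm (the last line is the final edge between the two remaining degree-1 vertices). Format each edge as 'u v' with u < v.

Initial degrees: {1:2, 2:1, 3:1, 4:1, 5:4, 6:2, 7:1, 8:2}
Step 1: smallest deg-1 vertex = 2, p_1 = 6. Add edge {2,6}. Now deg[2]=0, deg[6]=1.
Step 2: smallest deg-1 vertex = 3, p_2 = 5. Add edge {3,5}. Now deg[3]=0, deg[5]=3.
Step 3: smallest deg-1 vertex = 4, p_3 = 1. Add edge {1,4}. Now deg[4]=0, deg[1]=1.
Step 4: smallest deg-1 vertex = 1, p_4 = 5. Add edge {1,5}. Now deg[1]=0, deg[5]=2.
Step 5: smallest deg-1 vertex = 6, p_5 = 5. Add edge {5,6}. Now deg[6]=0, deg[5]=1.
Step 6: smallest deg-1 vertex = 5, p_6 = 8. Add edge {5,8}. Now deg[5]=0, deg[8]=1.
Final: two remaining deg-1 vertices are 7, 8. Add edge {7,8}.

Answer: 2 6
3 5
1 4
1 5
5 6
5 8
7 8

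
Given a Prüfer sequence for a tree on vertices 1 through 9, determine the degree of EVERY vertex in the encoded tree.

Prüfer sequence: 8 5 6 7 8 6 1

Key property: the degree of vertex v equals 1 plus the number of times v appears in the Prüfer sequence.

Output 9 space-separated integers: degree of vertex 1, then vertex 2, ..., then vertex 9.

p_1 = 8: count[8] becomes 1
p_2 = 5: count[5] becomes 1
p_3 = 6: count[6] becomes 1
p_4 = 7: count[7] becomes 1
p_5 = 8: count[8] becomes 2
p_6 = 6: count[6] becomes 2
p_7 = 1: count[1] becomes 1
Degrees (1 + count): deg[1]=1+1=2, deg[2]=1+0=1, deg[3]=1+0=1, deg[4]=1+0=1, deg[5]=1+1=2, deg[6]=1+2=3, deg[7]=1+1=2, deg[8]=1+2=3, deg[9]=1+0=1

Answer: 2 1 1 1 2 3 2 3 1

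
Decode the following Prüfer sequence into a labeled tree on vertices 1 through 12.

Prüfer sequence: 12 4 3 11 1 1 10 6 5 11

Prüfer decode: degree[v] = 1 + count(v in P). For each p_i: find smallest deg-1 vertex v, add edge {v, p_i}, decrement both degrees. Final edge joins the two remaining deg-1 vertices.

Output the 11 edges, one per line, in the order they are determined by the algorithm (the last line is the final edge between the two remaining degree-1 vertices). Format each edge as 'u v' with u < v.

Answer: 2 12
4 7
3 4
3 11
1 8
1 9
1 10
6 10
5 6
5 11
11 12

Derivation:
Initial degrees: {1:3, 2:1, 3:2, 4:2, 5:2, 6:2, 7:1, 8:1, 9:1, 10:2, 11:3, 12:2}
Step 1: smallest deg-1 vertex = 2, p_1 = 12. Add edge {2,12}. Now deg[2]=0, deg[12]=1.
Step 2: smallest deg-1 vertex = 7, p_2 = 4. Add edge {4,7}. Now deg[7]=0, deg[4]=1.
Step 3: smallest deg-1 vertex = 4, p_3 = 3. Add edge {3,4}. Now deg[4]=0, deg[3]=1.
Step 4: smallest deg-1 vertex = 3, p_4 = 11. Add edge {3,11}. Now deg[3]=0, deg[11]=2.
Step 5: smallest deg-1 vertex = 8, p_5 = 1. Add edge {1,8}. Now deg[8]=0, deg[1]=2.
Step 6: smallest deg-1 vertex = 9, p_6 = 1. Add edge {1,9}. Now deg[9]=0, deg[1]=1.
Step 7: smallest deg-1 vertex = 1, p_7 = 10. Add edge {1,10}. Now deg[1]=0, deg[10]=1.
Step 8: smallest deg-1 vertex = 10, p_8 = 6. Add edge {6,10}. Now deg[10]=0, deg[6]=1.
Step 9: smallest deg-1 vertex = 6, p_9 = 5. Add edge {5,6}. Now deg[6]=0, deg[5]=1.
Step 10: smallest deg-1 vertex = 5, p_10 = 11. Add edge {5,11}. Now deg[5]=0, deg[11]=1.
Final: two remaining deg-1 vertices are 11, 12. Add edge {11,12}.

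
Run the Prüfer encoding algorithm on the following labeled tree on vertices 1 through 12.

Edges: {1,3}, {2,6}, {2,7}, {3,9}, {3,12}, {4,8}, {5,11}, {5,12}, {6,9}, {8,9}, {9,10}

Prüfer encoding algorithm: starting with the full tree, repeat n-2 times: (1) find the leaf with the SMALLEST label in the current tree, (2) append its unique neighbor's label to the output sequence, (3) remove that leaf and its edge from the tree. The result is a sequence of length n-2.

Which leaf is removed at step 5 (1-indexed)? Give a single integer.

Answer: 6

Derivation:
Step 1: current leaves = {1,4,7,10,11}. Remove leaf 1 (neighbor: 3).
Step 2: current leaves = {4,7,10,11}. Remove leaf 4 (neighbor: 8).
Step 3: current leaves = {7,8,10,11}. Remove leaf 7 (neighbor: 2).
Step 4: current leaves = {2,8,10,11}. Remove leaf 2 (neighbor: 6).
Step 5: current leaves = {6,8,10,11}. Remove leaf 6 (neighbor: 9).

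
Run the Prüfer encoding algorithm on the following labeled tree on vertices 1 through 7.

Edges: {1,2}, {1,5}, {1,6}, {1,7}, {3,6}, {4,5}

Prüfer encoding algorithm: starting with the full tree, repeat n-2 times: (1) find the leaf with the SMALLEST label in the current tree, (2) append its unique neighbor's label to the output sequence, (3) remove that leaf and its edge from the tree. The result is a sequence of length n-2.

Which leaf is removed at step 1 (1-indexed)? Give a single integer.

Step 1: current leaves = {2,3,4,7}. Remove leaf 2 (neighbor: 1).

Answer: 2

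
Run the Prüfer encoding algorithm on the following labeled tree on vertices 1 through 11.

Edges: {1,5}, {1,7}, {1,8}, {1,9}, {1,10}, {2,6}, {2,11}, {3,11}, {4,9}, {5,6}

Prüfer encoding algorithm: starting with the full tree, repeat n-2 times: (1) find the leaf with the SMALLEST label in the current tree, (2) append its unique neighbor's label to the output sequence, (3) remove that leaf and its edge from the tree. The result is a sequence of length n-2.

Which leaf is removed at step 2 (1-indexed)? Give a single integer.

Answer: 4

Derivation:
Step 1: current leaves = {3,4,7,8,10}. Remove leaf 3 (neighbor: 11).
Step 2: current leaves = {4,7,8,10,11}. Remove leaf 4 (neighbor: 9).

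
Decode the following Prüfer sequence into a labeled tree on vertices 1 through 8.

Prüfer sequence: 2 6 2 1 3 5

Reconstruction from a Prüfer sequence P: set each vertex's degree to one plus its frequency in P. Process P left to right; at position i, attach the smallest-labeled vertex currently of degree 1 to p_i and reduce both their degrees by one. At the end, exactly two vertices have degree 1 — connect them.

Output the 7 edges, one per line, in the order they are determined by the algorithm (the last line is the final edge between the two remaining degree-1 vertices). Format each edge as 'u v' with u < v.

Answer: 2 4
6 7
2 6
1 2
1 3
3 5
5 8

Derivation:
Initial degrees: {1:2, 2:3, 3:2, 4:1, 5:2, 6:2, 7:1, 8:1}
Step 1: smallest deg-1 vertex = 4, p_1 = 2. Add edge {2,4}. Now deg[4]=0, deg[2]=2.
Step 2: smallest deg-1 vertex = 7, p_2 = 6. Add edge {6,7}. Now deg[7]=0, deg[6]=1.
Step 3: smallest deg-1 vertex = 6, p_3 = 2. Add edge {2,6}. Now deg[6]=0, deg[2]=1.
Step 4: smallest deg-1 vertex = 2, p_4 = 1. Add edge {1,2}. Now deg[2]=0, deg[1]=1.
Step 5: smallest deg-1 vertex = 1, p_5 = 3. Add edge {1,3}. Now deg[1]=0, deg[3]=1.
Step 6: smallest deg-1 vertex = 3, p_6 = 5. Add edge {3,5}. Now deg[3]=0, deg[5]=1.
Final: two remaining deg-1 vertices are 5, 8. Add edge {5,8}.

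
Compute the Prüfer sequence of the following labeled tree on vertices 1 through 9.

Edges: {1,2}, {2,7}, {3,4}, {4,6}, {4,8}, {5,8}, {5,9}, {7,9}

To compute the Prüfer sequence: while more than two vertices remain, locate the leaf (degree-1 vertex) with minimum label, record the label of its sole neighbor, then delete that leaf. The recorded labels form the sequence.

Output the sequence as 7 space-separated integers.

Step 1: leaves = {1,3,6}. Remove smallest leaf 1, emit neighbor 2.
Step 2: leaves = {2,3,6}. Remove smallest leaf 2, emit neighbor 7.
Step 3: leaves = {3,6,7}. Remove smallest leaf 3, emit neighbor 4.
Step 4: leaves = {6,7}. Remove smallest leaf 6, emit neighbor 4.
Step 5: leaves = {4,7}. Remove smallest leaf 4, emit neighbor 8.
Step 6: leaves = {7,8}. Remove smallest leaf 7, emit neighbor 9.
Step 7: leaves = {8,9}. Remove smallest leaf 8, emit neighbor 5.
Done: 2 vertices remain (5, 9). Sequence = [2 7 4 4 8 9 5]

Answer: 2 7 4 4 8 9 5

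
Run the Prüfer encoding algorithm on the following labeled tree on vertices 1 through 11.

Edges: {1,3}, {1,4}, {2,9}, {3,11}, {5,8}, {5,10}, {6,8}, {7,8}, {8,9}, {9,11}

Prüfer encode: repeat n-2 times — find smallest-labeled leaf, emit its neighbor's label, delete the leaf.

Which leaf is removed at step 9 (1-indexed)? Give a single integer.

Step 1: current leaves = {2,4,6,7,10}. Remove leaf 2 (neighbor: 9).
Step 2: current leaves = {4,6,7,10}. Remove leaf 4 (neighbor: 1).
Step 3: current leaves = {1,6,7,10}. Remove leaf 1 (neighbor: 3).
Step 4: current leaves = {3,6,7,10}. Remove leaf 3 (neighbor: 11).
Step 5: current leaves = {6,7,10,11}. Remove leaf 6 (neighbor: 8).
Step 6: current leaves = {7,10,11}. Remove leaf 7 (neighbor: 8).
Step 7: current leaves = {10,11}. Remove leaf 10 (neighbor: 5).
Step 8: current leaves = {5,11}. Remove leaf 5 (neighbor: 8).
Step 9: current leaves = {8,11}. Remove leaf 8 (neighbor: 9).

Answer: 8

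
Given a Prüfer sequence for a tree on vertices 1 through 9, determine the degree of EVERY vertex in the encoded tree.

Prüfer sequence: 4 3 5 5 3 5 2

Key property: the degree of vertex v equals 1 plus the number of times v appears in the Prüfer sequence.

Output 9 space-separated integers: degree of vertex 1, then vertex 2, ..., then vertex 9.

Answer: 1 2 3 2 4 1 1 1 1

Derivation:
p_1 = 4: count[4] becomes 1
p_2 = 3: count[3] becomes 1
p_3 = 5: count[5] becomes 1
p_4 = 5: count[5] becomes 2
p_5 = 3: count[3] becomes 2
p_6 = 5: count[5] becomes 3
p_7 = 2: count[2] becomes 1
Degrees (1 + count): deg[1]=1+0=1, deg[2]=1+1=2, deg[3]=1+2=3, deg[4]=1+1=2, deg[5]=1+3=4, deg[6]=1+0=1, deg[7]=1+0=1, deg[8]=1+0=1, deg[9]=1+0=1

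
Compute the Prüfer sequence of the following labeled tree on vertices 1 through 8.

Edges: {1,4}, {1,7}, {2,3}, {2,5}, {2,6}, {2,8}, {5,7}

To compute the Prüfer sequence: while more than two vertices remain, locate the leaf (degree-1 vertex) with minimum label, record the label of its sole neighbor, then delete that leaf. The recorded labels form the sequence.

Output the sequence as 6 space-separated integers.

Step 1: leaves = {3,4,6,8}. Remove smallest leaf 3, emit neighbor 2.
Step 2: leaves = {4,6,8}. Remove smallest leaf 4, emit neighbor 1.
Step 3: leaves = {1,6,8}. Remove smallest leaf 1, emit neighbor 7.
Step 4: leaves = {6,7,8}. Remove smallest leaf 6, emit neighbor 2.
Step 5: leaves = {7,8}. Remove smallest leaf 7, emit neighbor 5.
Step 6: leaves = {5,8}. Remove smallest leaf 5, emit neighbor 2.
Done: 2 vertices remain (2, 8). Sequence = [2 1 7 2 5 2]

Answer: 2 1 7 2 5 2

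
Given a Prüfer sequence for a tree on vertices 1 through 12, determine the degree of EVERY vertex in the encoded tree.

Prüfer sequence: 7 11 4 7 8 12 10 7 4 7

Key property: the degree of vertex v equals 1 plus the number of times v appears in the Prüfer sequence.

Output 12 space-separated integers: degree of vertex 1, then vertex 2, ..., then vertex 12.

Answer: 1 1 1 3 1 1 5 2 1 2 2 2

Derivation:
p_1 = 7: count[7] becomes 1
p_2 = 11: count[11] becomes 1
p_3 = 4: count[4] becomes 1
p_4 = 7: count[7] becomes 2
p_5 = 8: count[8] becomes 1
p_6 = 12: count[12] becomes 1
p_7 = 10: count[10] becomes 1
p_8 = 7: count[7] becomes 3
p_9 = 4: count[4] becomes 2
p_10 = 7: count[7] becomes 4
Degrees (1 + count): deg[1]=1+0=1, deg[2]=1+0=1, deg[3]=1+0=1, deg[4]=1+2=3, deg[5]=1+0=1, deg[6]=1+0=1, deg[7]=1+4=5, deg[8]=1+1=2, deg[9]=1+0=1, deg[10]=1+1=2, deg[11]=1+1=2, deg[12]=1+1=2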